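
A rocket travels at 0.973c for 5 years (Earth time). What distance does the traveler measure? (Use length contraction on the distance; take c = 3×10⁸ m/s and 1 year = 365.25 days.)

Earth distance: d = v × t = 0.973c × 5 yr = 4.606×10¹⁶ m
γ = 4.333
d' = d/γ = 4.606×10¹⁶/4.333 = 1.063×10¹⁶ m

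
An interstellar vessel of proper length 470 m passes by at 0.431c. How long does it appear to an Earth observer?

Proper length L₀ = 470 m
γ = 1/√(1 - 0.431²) = 1.1082
L = L₀/γ = 470/1.1082 = 424.1 m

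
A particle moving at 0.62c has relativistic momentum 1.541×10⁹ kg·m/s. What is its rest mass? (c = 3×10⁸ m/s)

γ = 1/√(1 - 0.62²) = 1.27453
v = 0.62 × 3×10⁸ = 1.860×10⁸ m/s
m = p/(γv) = 1.541×10⁹/(1.27453 × 1.860×10⁸) = 6.500 kg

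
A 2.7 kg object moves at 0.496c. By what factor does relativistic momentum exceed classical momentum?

p_rel = γmv, p_class = mv
Ratio = γ = 1/√(1 - 0.496²) = 1.152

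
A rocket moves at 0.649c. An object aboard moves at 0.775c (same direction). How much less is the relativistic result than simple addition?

Classical: u' + v = 0.775 + 0.649 = 1.424c
Relativistic: u = (0.775 + 0.649)/(1 + 0.502975) = 1.424/1.502975 = 0.9475c
Difference: 1.424 - 0.9475 = 0.4765c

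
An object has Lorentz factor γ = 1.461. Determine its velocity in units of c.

From γ = 1/√(1 - v²/c²):
1/γ² = 1/1.461² = 0.4685
v²/c² = 1 - 0.4685 = 0.5315
v/c = √(0.5315) = 0.7290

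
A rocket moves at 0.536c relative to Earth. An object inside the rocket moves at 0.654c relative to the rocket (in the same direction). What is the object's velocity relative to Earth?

u = (u' + v)/(1 + u'v/c²)
Numerator: 0.654 + 0.536 = 1.19
Denominator: 1 + 0.350544 = 1.350544
u = 1.19/1.350544 = 0.8811c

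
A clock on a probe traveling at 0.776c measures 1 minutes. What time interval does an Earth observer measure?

Proper time Δt₀ = 1 minutes
γ = 1/√(1 - 0.776²) = 1.585
Δt = γΔt₀ = 1.585 × 1 = 1.585 minutes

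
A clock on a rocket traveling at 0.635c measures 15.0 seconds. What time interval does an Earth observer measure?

Proper time Δt₀ = 15.0 seconds
γ = 1/√(1 - 0.635²) = 1.2945
Δt = γΔt₀ = 1.2945 × 15.0 = 19.42 seconds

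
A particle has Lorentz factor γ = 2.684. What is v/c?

From γ = 1/√(1 - v²/c²):
1/γ² = 1/2.684² = 0.1388
v²/c² = 1 - 0.1388 = 0.8612
v/c = √(0.8612) = 0.9280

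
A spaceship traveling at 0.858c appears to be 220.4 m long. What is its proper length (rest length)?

Contracted length L = 220.4 m
γ = 1/√(1 - 0.858²) = 1.947
L₀ = γL = 1.947 × 220.4 = 429.1 m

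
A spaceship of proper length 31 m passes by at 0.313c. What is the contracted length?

Proper length L₀ = 31 m
γ = 1/√(1 - 0.313²) = 1.053
L = L₀/γ = 31/1.053 = 29.44 m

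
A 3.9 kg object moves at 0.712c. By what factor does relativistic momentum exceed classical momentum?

p_rel = γmv, p_class = mv
Ratio = γ = 1/√(1 - 0.712²) = 1.424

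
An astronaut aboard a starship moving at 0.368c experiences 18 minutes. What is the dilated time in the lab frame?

Proper time Δt₀ = 18 minutes
γ = 1/√(1 - 0.368²) = 1.0755
Δt = γΔt₀ = 1.0755 × 18 = 19.36 minutes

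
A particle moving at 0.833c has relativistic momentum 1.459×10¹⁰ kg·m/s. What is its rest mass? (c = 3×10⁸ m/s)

γ = 1/√(1 - 0.833²) = 1.8074
v = 0.833 × 3×10⁸ = 2.499×10⁸ m/s
m = p/(γv) = 1.459×10¹⁰/(1.8074 × 2.499×10⁸) = 32.30 kg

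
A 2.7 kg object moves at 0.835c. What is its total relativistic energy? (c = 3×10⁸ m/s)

γ = 1/√(1 - 0.835²) = 1.8174
mc² = 2.7 × (3×10⁸)² = 2.430×10¹⁷ J
E = γmc² = 1.8174 × 2.430×10¹⁷ = 4.416×10¹⁷ J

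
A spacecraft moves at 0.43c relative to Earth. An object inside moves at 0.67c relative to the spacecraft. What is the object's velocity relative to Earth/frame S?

u = (u' + v)/(1 + u'v/c²)
Numerator: 0.67 + 0.43 = 1.1
Denominator: 1 + 0.2881 = 1.2881
u = 1.1/1.2881 = 0.8540c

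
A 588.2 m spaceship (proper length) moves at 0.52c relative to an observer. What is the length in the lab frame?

Proper length L₀ = 588.2 m
γ = 1/√(1 - 0.52²) = 1.1707
L = L₀/γ = 588.2/1.1707 = 502.4 m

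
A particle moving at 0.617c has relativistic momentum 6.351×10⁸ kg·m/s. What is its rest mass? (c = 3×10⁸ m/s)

γ = 1/√(1 - 0.617²) = 1.271
v = 0.617 × 3×10⁸ = 1.851×10⁸ m/s
m = p/(γv) = 6.351×10⁸/(1.271 × 1.851×10⁸) = 2.700 kg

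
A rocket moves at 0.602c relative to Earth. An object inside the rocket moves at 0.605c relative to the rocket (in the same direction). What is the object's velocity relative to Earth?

u = (u' + v)/(1 + u'v/c²)
Numerator: 0.605 + 0.602 = 1.207
Denominator: 1 + 0.36421 = 1.36421
u = 1.207/1.36421 = 0.8848c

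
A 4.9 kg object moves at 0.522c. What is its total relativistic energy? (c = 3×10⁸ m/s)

γ = 1/√(1 - 0.522²) = 1.1724
mc² = 4.9 × (3×10⁸)² = 4.410×10¹⁷ J
E = γmc² = 1.1724 × 4.410×10¹⁷ = 5.170×10¹⁷ J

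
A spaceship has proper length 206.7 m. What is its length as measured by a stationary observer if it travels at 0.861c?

Proper length L₀ = 206.7 m
γ = 1/√(1 - 0.861²) = 1.966
L = L₀/γ = 206.7/1.966 = 105.1 m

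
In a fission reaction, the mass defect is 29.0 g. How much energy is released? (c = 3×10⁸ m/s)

Convert mass defect: Δm = 29.0 g = 0.029 kg
E = Δm·c² = 0.029 × (3×10⁸)²
= 0.029 × 9×10¹⁶ = 2.610×10¹⁵ J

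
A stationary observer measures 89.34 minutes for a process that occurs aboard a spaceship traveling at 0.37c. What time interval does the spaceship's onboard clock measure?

Dilated time Δt = 89.34 minutes
γ = 1/√(1 - 0.37²) = 1.0764
Δt₀ = Δt/γ = 89.34/1.0764 = 83.00 minutes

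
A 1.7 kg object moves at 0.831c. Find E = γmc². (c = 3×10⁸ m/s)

γ = 1/√(1 - 0.831²) = 1.7977
mc² = 1.7 × (3×10⁸)² = 1.530×10¹⁷ J
E = γmc² = 1.7977 × 1.530×10¹⁷ = 2.750×10¹⁷ J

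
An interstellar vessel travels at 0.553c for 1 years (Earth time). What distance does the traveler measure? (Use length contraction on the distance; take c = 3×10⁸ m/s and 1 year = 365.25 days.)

Earth distance: d = v × t = 0.553c × 1 yr = 5.2354×10¹⁵ m
γ = 1.2002
d' = d/γ = 5.2354×10¹⁵/1.2002 = 4.362×10¹⁵ m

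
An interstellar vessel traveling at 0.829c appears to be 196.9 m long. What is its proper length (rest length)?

Contracted length L = 196.9 m
γ = 1/√(1 - 0.829²) = 1.788
L₀ = γL = 1.788 × 196.9 = 352.1 m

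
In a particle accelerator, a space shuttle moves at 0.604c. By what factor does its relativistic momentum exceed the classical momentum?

p_rel = γmv, p_class = mv
Ratio = γ = 1/√(1 - 0.604²)
= 1/√(0.635184) = 1.255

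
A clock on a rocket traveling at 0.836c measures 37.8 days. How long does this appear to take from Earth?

Proper time Δt₀ = 37.8 days
γ = 1/√(1 - 0.836²) = 1.8224
Δt = γΔt₀ = 1.8224 × 37.8 = 68.89 days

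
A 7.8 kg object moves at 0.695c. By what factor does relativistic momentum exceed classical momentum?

p_rel = γmv, p_class = mv
Ratio = γ = 1/√(1 - 0.695²) = 1.391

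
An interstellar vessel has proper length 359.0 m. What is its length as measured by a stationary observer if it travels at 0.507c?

Proper length L₀ = 359.0 m
γ = 1/√(1 - 0.507²) = 1.1602
L = L₀/γ = 359.0/1.1602 = 309.4 m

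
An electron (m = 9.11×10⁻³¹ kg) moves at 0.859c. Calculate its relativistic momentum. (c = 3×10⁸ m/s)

γ = 1/√(1 - 0.859²) = 1.953
v = 0.859 × 3×10⁸ = 2.577×10⁸ m/s
p = γmv = 1.953 × 9.11×10⁻³¹ × 2.577×10⁸ = 4.585×10⁻²² kg·m/s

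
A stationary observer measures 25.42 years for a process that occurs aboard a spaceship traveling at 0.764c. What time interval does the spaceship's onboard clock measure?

Dilated time Δt = 25.42 years
γ = 1/√(1 - 0.764²) = 1.550
Δt₀ = Δt/γ = 25.42/1.550 = 16.40 years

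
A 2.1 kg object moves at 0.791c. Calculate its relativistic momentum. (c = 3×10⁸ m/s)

γ = 1/√(1 - 0.791²) = 1.6345
v = 0.791 × 3×10⁸ = 2.373×10⁸ m/s
p = γmv = 1.6345 × 2.1 × 2.373×10⁸ = 8.145×10⁸ kg·m/s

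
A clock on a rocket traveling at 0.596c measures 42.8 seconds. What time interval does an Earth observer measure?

Proper time Δt₀ = 42.8 seconds
γ = 1/√(1 - 0.596²) = 1.2454
Δt = γΔt₀ = 1.2454 × 42.8 = 53.30 seconds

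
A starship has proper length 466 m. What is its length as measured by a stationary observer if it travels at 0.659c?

Proper length L₀ = 466 m
γ = 1/√(1 - 0.659²) = 1.3295
L = L₀/γ = 466/1.3295 = 350.5 m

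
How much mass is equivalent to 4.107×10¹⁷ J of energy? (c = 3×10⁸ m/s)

From E = mc², we get m = E/c²
c² = (3×10⁸)² = 9×10¹⁶ m²/s²
m = 4.107×10¹⁷ / 9×10¹⁶ = 4.563 kg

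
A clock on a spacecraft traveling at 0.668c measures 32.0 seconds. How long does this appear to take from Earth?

Proper time Δt₀ = 32.0 seconds
γ = 1/√(1 - 0.668²) = 1.3438
Δt = γΔt₀ = 1.3438 × 32.0 = 43.00 seconds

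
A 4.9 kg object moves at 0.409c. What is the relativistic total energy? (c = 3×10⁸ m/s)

γ = 1/√(1 - 0.409²) = 1.096
mc² = 4.9 × (3×10⁸)² = 4.410×10¹⁷ J
E = γmc² = 1.096 × 4.410×10¹⁷ = 4.833×10¹⁷ J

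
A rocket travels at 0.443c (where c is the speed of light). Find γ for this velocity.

v/c = 0.443, so (v/c)² = 0.196249
1 - (v/c)² = 0.803751
γ = 1/√(0.803751) = 1.115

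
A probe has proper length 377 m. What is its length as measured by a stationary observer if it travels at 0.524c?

Proper length L₀ = 377 m
γ = 1/√(1 - 0.524²) = 1.174
L = L₀/γ = 377/1.174 = 321.1 m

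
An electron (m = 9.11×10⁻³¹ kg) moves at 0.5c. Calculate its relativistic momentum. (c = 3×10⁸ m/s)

γ = 1/√(1 - 0.5²) = 1.155
v = 0.5 × 3×10⁸ = 1.500×10⁸ m/s
p = γmv = 1.155 × 9.11×10⁻³¹ × 1.500×10⁸ = 1.578×10⁻²² kg·m/s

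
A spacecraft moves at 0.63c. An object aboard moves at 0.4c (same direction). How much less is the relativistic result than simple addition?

Classical: u' + v = 0.4 + 0.63 = 1.03c
Relativistic: u = (0.4 + 0.63)/(1 + 0.252) = 1.03/1.252 = 0.8227c
Difference: 1.03 - 0.8227 = 0.2073c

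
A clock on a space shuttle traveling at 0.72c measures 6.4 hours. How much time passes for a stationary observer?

Proper time Δt₀ = 6.4 hours
γ = 1/√(1 - 0.72²) = 1.441
Δt = γΔt₀ = 1.441 × 6.4 = 9.222 hours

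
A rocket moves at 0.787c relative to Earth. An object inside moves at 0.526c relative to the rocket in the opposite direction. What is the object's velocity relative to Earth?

Object's velocity in rocket frame is u' = -0.526c
u = (u' + v)/(1 + u'v/c²) = (v - 0.526)/(1 - 0.526·v/c²)
Numerator: 0.787 - 0.526 = 0.261
Denominator: 1 - 0.413962 = 0.586038
u = 0.261/0.586038 = 0.4454c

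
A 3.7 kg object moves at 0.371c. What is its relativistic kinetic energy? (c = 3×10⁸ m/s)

γ = 1/√(1 - 0.371²) = 1.07685
γ - 1 = 0.07685
KE = (γ-1)mc² = 0.07685 × 3.7 × (3×10⁸)² = 2.559×10¹⁶ J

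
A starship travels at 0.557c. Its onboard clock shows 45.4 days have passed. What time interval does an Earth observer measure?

Proper time Δt₀ = 45.4 days
γ = 1/√(1 - 0.557²) = 1.2041
Δt = γΔt₀ = 1.2041 × 45.4 = 54.67 days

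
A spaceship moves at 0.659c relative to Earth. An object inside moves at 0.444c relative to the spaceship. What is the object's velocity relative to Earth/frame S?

u = (u' + v)/(1 + u'v/c²)
Numerator: 0.444 + 0.659 = 1.103
Denominator: 1 + 0.292596 = 1.292596
u = 1.103/1.292596 = 0.8533c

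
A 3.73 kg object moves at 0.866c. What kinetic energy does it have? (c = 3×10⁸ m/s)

γ = 1/√(1 - 0.866²) = 1.9998
γ - 1 = 0.9998
KE = (γ-1)mc² = 0.9998 × 3.73 × (3×10⁸)² = 3.356×10¹⁷ J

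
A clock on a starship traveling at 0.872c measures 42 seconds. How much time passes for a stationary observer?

Proper time Δt₀ = 42 seconds
γ = 1/√(1 - 0.872²) = 2.0429
Δt = γΔt₀ = 2.0429 × 42 = 85.80 seconds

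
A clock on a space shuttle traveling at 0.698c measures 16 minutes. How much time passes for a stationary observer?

Proper time Δt₀ = 16 minutes
γ = 1/√(1 - 0.698²) = 1.396
Δt = γΔt₀ = 1.396 × 16 = 22.34 minutes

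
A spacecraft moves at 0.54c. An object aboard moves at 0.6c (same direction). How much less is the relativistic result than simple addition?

Classical: u' + v = 0.6 + 0.54 = 1.14c
Relativistic: u = (0.6 + 0.54)/(1 + 0.324) = 1.14/1.324 = 0.8610c
Difference: 1.14 - 0.8610 = 0.2790c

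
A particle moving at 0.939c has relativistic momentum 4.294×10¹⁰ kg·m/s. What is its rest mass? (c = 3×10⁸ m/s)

γ = 1/√(1 - 0.939²) = 2.908
v = 0.939 × 3×10⁸ = 2.817×10⁸ m/s
m = p/(γv) = 4.294×10¹⁰/(2.908 × 2.817×10⁸) = 52.42 kg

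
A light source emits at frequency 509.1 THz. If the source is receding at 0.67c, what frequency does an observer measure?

β = v/c = 0.67
(1-β)/(1+β) = 0.33/1.67 = 0.1976
Doppler factor = √(0.1976) = 0.4445
f_obs = 509.1 × 0.4445 = 226.3 THz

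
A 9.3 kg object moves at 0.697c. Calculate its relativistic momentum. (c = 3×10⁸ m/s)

γ = 1/√(1 - 0.697²) = 1.3946
v = 0.697 × 3×10⁸ = 2.091×10⁸ m/s
p = γmv = 1.3946 × 9.3 × 2.091×10⁸ = 2.712×10⁹ kg·m/s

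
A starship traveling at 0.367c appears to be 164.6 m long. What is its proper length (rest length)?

Contracted length L = 164.6 m
γ = 1/√(1 - 0.367²) = 1.075
L₀ = γL = 1.075 × 164.6 = 176.9 m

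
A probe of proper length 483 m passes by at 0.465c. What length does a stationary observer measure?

Proper length L₀ = 483 m
γ = 1/√(1 - 0.465²) = 1.1295
L = L₀/γ = 483/1.1295 = 427.6 m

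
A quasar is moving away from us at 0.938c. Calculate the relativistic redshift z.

β = 0.938
(1+β)/(1-β) = 1.938/0.062 = 31.26
√(31.26) = 5.591
z = 5.591 - 1 = 4.591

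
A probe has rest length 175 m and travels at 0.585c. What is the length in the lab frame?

Proper length L₀ = 175 m
γ = 1/√(1 - 0.585²) = 1.233
L = L₀/γ = 175/1.233 = 141.9 m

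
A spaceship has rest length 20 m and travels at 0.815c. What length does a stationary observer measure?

Proper length L₀ = 20 m
γ = 1/√(1 - 0.815²) = 1.726
L = L₀/γ = 20/1.726 = 11.59 m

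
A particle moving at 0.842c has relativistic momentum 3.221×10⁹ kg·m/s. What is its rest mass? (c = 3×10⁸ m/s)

γ = 1/√(1 - 0.842²) = 1.8536
v = 0.842 × 3×10⁸ = 2.526×10⁸ m/s
m = p/(γv) = 3.221×10⁹/(1.8536 × 2.526×10⁸) = 6.879 kg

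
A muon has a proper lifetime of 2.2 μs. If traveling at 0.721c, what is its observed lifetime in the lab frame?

Proper lifetime τ₀ = 2.2 μs
γ = 1/√(1 - 0.721²) = 1.443
τ = γτ₀ = 1.443 × 2.2 μs = 3.175 μs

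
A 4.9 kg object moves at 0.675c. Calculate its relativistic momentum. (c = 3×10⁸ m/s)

γ = 1/√(1 - 0.675²) = 1.3553
v = 0.675 × 3×10⁸ = 2.025×10⁸ m/s
p = γmv = 1.3553 × 4.9 × 2.025×10⁸ = 1.345×10⁹ kg·m/s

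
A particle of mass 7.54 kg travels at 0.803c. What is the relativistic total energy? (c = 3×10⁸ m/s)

γ = 1/√(1 - 0.803²) = 1.678
mc² = 7.54 × (3×10⁸)² = 6.786×10¹⁷ J
E = γmc² = 1.678 × 6.786×10¹⁷ = 1.139×10¹⁸ J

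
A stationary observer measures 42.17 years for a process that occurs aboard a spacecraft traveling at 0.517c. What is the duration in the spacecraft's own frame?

Dilated time Δt = 42.17 years
γ = 1/√(1 - 0.517²) = 1.168
Δt₀ = Δt/γ = 42.17/1.168 = 36.10 years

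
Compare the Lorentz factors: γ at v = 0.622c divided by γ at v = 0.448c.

γ₁ = 1/√(1 - 0.622²) = 1.2771
γ₂ = 1/√(1 - 0.448²) = 1.1185
γ₁/γ₂ = 1.2771/1.1185 = 1.142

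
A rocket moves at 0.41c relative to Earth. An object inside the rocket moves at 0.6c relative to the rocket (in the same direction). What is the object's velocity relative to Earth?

u = (u' + v)/(1 + u'v/c²)
Numerator: 0.6 + 0.41 = 1.01
Denominator: 1 + 0.246 = 1.246
u = 1.01/1.246 = 0.8106c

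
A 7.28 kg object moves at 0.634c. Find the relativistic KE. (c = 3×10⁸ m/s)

γ = 1/√(1 - 0.634²) = 1.2931
γ - 1 = 0.2931
KE = (γ-1)mc² = 0.2931 × 7.28 × (3×10⁸)² = 1.920×10¹⁷ J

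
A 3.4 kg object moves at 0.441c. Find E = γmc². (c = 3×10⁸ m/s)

γ = 1/√(1 - 0.441²) = 1.114
mc² = 3.4 × (3×10⁸)² = 3.060×10¹⁷ J
E = γmc² = 1.114 × 3.060×10¹⁷ = 3.409×10¹⁷ J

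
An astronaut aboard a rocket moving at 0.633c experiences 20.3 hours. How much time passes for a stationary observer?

Proper time Δt₀ = 20.3 hours
γ = 1/√(1 - 0.633²) = 1.2917
Δt = γΔt₀ = 1.2917 × 20.3 = 26.22 hours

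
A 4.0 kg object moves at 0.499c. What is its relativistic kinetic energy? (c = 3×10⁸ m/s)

γ = 1/√(1 - 0.499²) = 1.153932
γ - 1 = 0.153932
KE = (γ-1)mc² = 0.153932 × 4.0 × (3×10⁸)² = 5.542×10¹⁶ J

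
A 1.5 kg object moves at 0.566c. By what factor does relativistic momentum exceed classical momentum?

p_rel = γmv, p_class = mv
Ratio = γ = 1/√(1 - 0.566²) = 1.213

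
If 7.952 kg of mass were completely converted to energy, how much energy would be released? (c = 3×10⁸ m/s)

Using E = mc²:
c² = (3×10⁸)² = 9×10¹⁶ m²/s²
E = 7.952 × 9×10¹⁶ = 7.157×10¹⁷ J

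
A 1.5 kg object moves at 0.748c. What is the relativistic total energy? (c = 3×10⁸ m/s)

γ = 1/√(1 - 0.748²) = 1.507
mc² = 1.5 × (3×10⁸)² = 1.350×10¹⁷ J
E = γmc² = 1.507 × 1.350×10¹⁷ = 2.034×10¹⁷ J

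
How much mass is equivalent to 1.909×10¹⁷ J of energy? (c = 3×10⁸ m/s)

From E = mc², we get m = E/c²
c² = (3×10⁸)² = 9×10¹⁶ m²/s²
m = 1.909×10¹⁷ / 9×10¹⁶ = 2.121 kg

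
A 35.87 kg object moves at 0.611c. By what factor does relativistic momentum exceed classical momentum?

p_rel = γmv, p_class = mv
Ratio = γ = 1/√(1 - 0.611²) = 1.263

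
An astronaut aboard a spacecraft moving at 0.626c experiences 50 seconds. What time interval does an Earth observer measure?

Proper time Δt₀ = 50 seconds
γ = 1/√(1 - 0.626²) = 1.2823
Δt = γΔt₀ = 1.2823 × 50 = 64.12 seconds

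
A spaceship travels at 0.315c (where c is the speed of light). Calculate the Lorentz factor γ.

v/c = 0.315, so (v/c)² = 0.099225
1 - (v/c)² = 0.900775
γ = 1/√(0.900775) = 1.054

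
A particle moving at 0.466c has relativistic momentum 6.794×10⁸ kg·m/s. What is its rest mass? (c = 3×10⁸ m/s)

γ = 1/√(1 - 0.466²) = 1.1302
v = 0.466 × 3×10⁸ = 1.398×10⁸ m/s
m = p/(γv) = 6.794×10⁸/(1.1302 × 1.398×10⁸) = 4.300 kg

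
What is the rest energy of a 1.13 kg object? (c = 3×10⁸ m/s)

c² = (3×10⁸)² = 9.000×10¹⁶ m²/s²
E₀ = mc² = 1.13 × 9.000×10¹⁶ = 1.017×10¹⁷ J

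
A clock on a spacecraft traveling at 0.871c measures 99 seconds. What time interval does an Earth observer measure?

Proper time Δt₀ = 99 seconds
γ = 1/√(1 - 0.871²) = 2.035
Δt = γΔt₀ = 2.035 × 99 = 201.5 seconds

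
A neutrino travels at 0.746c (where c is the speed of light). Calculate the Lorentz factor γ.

v/c = 0.746, so (v/c)² = 0.556516
1 - (v/c)² = 0.443484
γ = 1/√(0.443484) = 1.502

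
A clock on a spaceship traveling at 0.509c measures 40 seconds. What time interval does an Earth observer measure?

Proper time Δt₀ = 40 seconds
γ = 1/√(1 - 0.509²) = 1.1618
Δt = γΔt₀ = 1.1618 × 40 = 46.47 seconds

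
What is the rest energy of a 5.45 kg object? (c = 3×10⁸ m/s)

c² = (3×10⁸)² = 9.000×10¹⁶ m²/s²
E₀ = mc² = 5.45 × 9.000×10¹⁶ = 4.905×10¹⁷ J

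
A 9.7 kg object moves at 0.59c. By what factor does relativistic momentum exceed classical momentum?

p_rel = γmv, p_class = mv
Ratio = γ = 1/√(1 - 0.59²) = 1.239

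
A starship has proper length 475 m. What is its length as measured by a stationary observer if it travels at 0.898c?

Proper length L₀ = 475 m
γ = 1/√(1 - 0.898²) = 2.273
L = L₀/γ = 475/2.273 = 209.0 m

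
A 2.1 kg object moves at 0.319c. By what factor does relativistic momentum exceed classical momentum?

p_rel = γmv, p_class = mv
Ratio = γ = 1/√(1 - 0.319²) = 1.055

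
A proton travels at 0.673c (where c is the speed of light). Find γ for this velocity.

v/c = 0.673, so (v/c)² = 0.452929
1 - (v/c)² = 0.547071
γ = 1/√(0.547071) = 1.352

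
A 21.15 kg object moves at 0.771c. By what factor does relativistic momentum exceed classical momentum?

p_rel = γmv, p_class = mv
Ratio = γ = 1/√(1 - 0.771²) = 1.570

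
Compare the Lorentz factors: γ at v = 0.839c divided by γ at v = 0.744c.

γ₁ = 1/√(1 - 0.839²) = 1.838
γ₂ = 1/√(1 - 0.744²) = 1.497
γ₁/γ₂ = 1.838/1.497 = 1.228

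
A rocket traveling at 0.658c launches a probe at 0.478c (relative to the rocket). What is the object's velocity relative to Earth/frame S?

u = (u' + v)/(1 + u'v/c²)
Numerator: 0.478 + 0.658 = 1.136
Denominator: 1 + 0.314524 = 1.314524
u = 1.136/1.314524 = 0.8642c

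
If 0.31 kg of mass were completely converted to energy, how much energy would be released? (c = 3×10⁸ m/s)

Using E = mc²:
c² = (3×10⁸)² = 9×10¹⁶ m²/s²
E = 0.31 × 9×10¹⁶ = 2.790×10¹⁶ J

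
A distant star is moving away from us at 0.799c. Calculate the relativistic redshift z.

β = 0.799
(1+β)/(1-β) = 1.799/0.201 = 8.950
√(8.950) = 2.992
z = 2.992 - 1 = 1.992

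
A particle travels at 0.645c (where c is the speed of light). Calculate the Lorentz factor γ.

v/c = 0.645, so (v/c)² = 0.416025
1 - (v/c)² = 0.583975
γ = 1/√(0.583975) = 1.309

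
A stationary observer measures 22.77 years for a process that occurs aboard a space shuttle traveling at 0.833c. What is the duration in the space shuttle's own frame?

Dilated time Δt = 22.77 years
γ = 1/√(1 - 0.833²) = 1.807
Δt₀ = Δt/γ = 22.77/1.807 = 12.60 years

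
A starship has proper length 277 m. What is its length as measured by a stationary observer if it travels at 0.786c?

Proper length L₀ = 277 m
γ = 1/√(1 - 0.786²) = 1.618
L = L₀/γ = 277/1.618 = 171.2 m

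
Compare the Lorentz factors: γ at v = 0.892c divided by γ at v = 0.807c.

γ₁ = 1/√(1 - 0.892²) = 2.2122
γ₂ = 1/√(1 - 0.807²) = 1.6933
γ₁/γ₂ = 2.2122/1.6933 = 1.306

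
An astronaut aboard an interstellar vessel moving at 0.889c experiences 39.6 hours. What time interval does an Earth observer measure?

Proper time Δt₀ = 39.6 hours
γ = 1/√(1 - 0.889²) = 2.1838
Δt = γΔt₀ = 2.1838 × 39.6 = 86.48 hours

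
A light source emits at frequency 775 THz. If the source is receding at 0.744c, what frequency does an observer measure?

β = v/c = 0.744
(1-β)/(1+β) = 0.256/1.744 = 0.1468
Doppler factor = √(0.1468) = 0.3831
f_obs = 775 × 0.3831 = 296.9 THz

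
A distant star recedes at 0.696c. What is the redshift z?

β = 0.696
(1+β)/(1-β) = 1.696/0.304 = 5.579
√(5.579) = 2.362
z = 2.362 - 1 = 1.362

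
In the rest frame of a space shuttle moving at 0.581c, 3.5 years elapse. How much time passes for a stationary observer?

Proper time Δt₀ = 3.5 years
γ = 1/√(1 - 0.581²) = 1.2286
Δt = γΔt₀ = 1.2286 × 3.5 = 4.300 years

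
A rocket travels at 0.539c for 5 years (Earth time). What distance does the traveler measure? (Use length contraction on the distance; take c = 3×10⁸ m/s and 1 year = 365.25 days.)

Earth distance: d = v × t = 0.539c × 5 yr = 2.551×10¹⁶ m
γ = 1.187
d' = d/γ = 2.551×10¹⁶/1.187 = 2.149×10¹⁶ m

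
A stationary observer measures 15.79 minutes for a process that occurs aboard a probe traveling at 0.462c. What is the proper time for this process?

Dilated time Δt = 15.79 minutes
γ = 1/√(1 - 0.462²) = 1.128
Δt₀ = Δt/γ = 15.79/1.128 = 14.00 minutes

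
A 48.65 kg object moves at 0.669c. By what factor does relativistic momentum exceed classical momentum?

p_rel = γmv, p_class = mv
Ratio = γ = 1/√(1 - 0.669²) = 1.345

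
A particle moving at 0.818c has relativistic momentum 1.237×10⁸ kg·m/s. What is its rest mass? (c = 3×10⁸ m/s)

γ = 1/√(1 - 0.818²) = 1.738
v = 0.818 × 3×10⁸ = 2.454×10⁸ m/s
m = p/(γv) = 1.237×10⁸/(1.738 × 2.454×10⁸) = 0.2900 kg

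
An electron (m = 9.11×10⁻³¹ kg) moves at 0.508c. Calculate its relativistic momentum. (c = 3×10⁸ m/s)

γ = 1/√(1 - 0.508²) = 1.161
v = 0.508 × 3×10⁸ = 1.524×10⁸ m/s
p = γmv = 1.161 × 9.11×10⁻³¹ × 1.524×10⁸ = 1.612×10⁻²² kg·m/s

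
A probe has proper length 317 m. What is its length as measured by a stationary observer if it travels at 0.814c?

Proper length L₀ = 317 m
γ = 1/√(1 - 0.814²) = 1.722
L = L₀/γ = 317/1.722 = 184.1 m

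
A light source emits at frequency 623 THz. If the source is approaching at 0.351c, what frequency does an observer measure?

β = v/c = 0.351
(1+β)/(1-β) = 1.351/0.649 = 2.0817
Doppler factor = √(2.0817) = 1.4428
f_obs = 623 × 1.4428 = 898.9 THz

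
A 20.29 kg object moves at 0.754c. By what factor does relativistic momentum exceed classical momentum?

p_rel = γmv, p_class = mv
Ratio = γ = 1/√(1 - 0.754²) = 1.522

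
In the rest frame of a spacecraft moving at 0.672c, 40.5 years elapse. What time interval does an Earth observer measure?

Proper time Δt₀ = 40.5 years
γ = 1/√(1 - 0.672²) = 1.3503
Δt = γΔt₀ = 1.3503 × 40.5 = 54.69 years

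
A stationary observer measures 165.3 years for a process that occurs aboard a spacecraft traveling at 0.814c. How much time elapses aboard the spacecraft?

Dilated time Δt = 165.3 years
γ = 1/√(1 - 0.814²) = 1.7216
Δt₀ = Δt/γ = 165.3/1.7216 = 96.02 years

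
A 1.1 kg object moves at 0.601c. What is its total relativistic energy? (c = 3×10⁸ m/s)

γ = 1/√(1 - 0.601²) = 1.2512
mc² = 1.1 × (3×10⁸)² = 9.900×10¹⁶ J
E = γmc² = 1.2512 × 9.900×10¹⁶ = 1.239×10¹⁷ J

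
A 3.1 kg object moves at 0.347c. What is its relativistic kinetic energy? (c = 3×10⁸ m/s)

γ = 1/√(1 - 0.347²) = 1.06625
γ - 1 = 0.06625
KE = (γ-1)mc² = 0.06625 × 3.1 × (3×10⁸)² = 1.848×10¹⁶ J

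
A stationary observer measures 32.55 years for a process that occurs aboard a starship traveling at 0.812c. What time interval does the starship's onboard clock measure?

Dilated time Δt = 32.55 years
γ = 1/√(1 - 0.812²) = 1.713
Δt₀ = Δt/γ = 32.55/1.713 = 19.00 years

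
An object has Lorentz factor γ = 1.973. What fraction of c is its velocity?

From γ = 1/√(1 - v²/c²):
1/γ² = 1/1.973² = 0.2569
v²/c² = 1 - 0.2569 = 0.7431
v/c = √(0.7431) = 0.8620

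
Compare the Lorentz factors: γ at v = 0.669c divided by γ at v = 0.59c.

γ₁ = 1/√(1 - 0.669²) = 1.345
γ₂ = 1/√(1 - 0.59²) = 1.239
γ₁/γ₂ = 1.345/1.239 = 1.086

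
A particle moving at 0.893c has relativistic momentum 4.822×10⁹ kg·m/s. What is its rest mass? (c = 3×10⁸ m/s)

γ = 1/√(1 - 0.893²) = 2.2219
v = 0.893 × 3×10⁸ = 2.679×10⁸ m/s
m = p/(γv) = 4.822×10⁹/(2.2219 × 2.679×10⁸) = 8.101 kg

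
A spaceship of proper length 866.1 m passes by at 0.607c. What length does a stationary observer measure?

Proper length L₀ = 866.1 m
γ = 1/√(1 - 0.607²) = 1.2583
L = L₀/γ = 866.1/1.2583 = 688.3 m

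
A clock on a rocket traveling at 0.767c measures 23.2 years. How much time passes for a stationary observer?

Proper time Δt₀ = 23.2 years
γ = 1/√(1 - 0.767²) = 1.5585
Δt = γΔt₀ = 1.5585 × 23.2 = 36.16 years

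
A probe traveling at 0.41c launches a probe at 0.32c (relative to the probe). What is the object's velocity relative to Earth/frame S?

u = (u' + v)/(1 + u'v/c²)
Numerator: 0.32 + 0.41 = 0.73
Denominator: 1 + 0.1312 = 1.1312
u = 0.73/1.1312 = 0.6453c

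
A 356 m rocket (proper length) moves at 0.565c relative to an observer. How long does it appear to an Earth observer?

Proper length L₀ = 356 m
γ = 1/√(1 - 0.565²) = 1.212
L = L₀/γ = 356/1.212 = 293.7 m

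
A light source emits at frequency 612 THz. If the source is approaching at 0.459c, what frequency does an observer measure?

β = v/c = 0.459
(1+β)/(1-β) = 1.459/0.541 = 2.697
Doppler factor = √(2.697) = 1.642
f_obs = 612 × 1.642 = 1005 THz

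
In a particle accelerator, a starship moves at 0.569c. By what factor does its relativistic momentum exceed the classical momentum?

p_rel = γmv, p_class = mv
Ratio = γ = 1/√(1 - 0.569²)
= 1/√(0.676239) = 1.216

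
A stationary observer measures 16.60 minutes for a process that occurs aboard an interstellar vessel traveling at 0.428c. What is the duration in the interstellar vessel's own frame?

Dilated time Δt = 16.60 minutes
γ = 1/√(1 - 0.428²) = 1.1065
Δt₀ = Δt/γ = 16.60/1.1065 = 15.00 minutes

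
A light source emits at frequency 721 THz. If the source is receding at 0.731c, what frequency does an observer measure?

β = v/c = 0.731
(1-β)/(1+β) = 0.269/1.731 = 0.1554
Doppler factor = √(0.1554) = 0.3942
f_obs = 721 × 0.3942 = 284.2 THz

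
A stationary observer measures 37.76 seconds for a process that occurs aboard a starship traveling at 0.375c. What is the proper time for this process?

Dilated time Δt = 37.76 seconds
γ = 1/√(1 - 0.375²) = 1.079
Δt₀ = Δt/γ = 37.76/1.079 = 35.00 seconds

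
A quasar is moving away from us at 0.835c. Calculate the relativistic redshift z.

β = 0.835
(1+β)/(1-β) = 1.835/0.165 = 11.12
√(11.12) = 3.335
z = 3.335 - 1 = 2.335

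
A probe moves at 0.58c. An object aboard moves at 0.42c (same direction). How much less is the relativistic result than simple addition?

Classical: u' + v = 0.42 + 0.58 = 1c
Relativistic: u = (0.42 + 0.58)/(1 + 0.2436) = 1/1.2436 = 0.8041c
Difference: 1 - 0.8041 = 0.1959c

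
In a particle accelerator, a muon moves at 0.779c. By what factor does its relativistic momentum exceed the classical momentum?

p_rel = γmv, p_class = mv
Ratio = γ = 1/√(1 - 0.779²)
= 1/√(0.393159) = 1.595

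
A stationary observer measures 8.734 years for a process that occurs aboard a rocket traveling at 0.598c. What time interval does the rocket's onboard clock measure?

Dilated time Δt = 8.734 years
γ = 1/√(1 - 0.598²) = 1.2477
Δt₀ = Δt/γ = 8.734/1.2477 = 7.000 years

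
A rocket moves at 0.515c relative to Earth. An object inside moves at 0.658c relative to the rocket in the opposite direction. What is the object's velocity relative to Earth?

Object's velocity in rocket frame is u' = -0.658c
u = (u' + v)/(1 + u'v/c²) = (v - 0.658)/(1 - 0.658·v/c²)
Numerator: 0.515 - 0.658 = -0.143
Denominator: 1 - 0.33887 = 0.66113
u = -0.143/0.66113 = -0.2163c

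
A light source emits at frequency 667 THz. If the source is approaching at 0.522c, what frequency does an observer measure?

β = v/c = 0.522
(1+β)/(1-β) = 1.522/0.478 = 3.184
Doppler factor = √(3.184) = 1.784
f_obs = 667 × 1.784 = 1190 THz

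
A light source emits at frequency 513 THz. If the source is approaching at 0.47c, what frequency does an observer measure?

β = v/c = 0.47
(1+β)/(1-β) = 1.47/0.53 = 2.7736
Doppler factor = √(2.7736) = 1.6654
f_obs = 513 × 1.6654 = 854.4 THz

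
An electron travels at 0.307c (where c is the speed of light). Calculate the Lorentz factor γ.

v/c = 0.307, so (v/c)² = 0.094249
1 - (v/c)² = 0.905751
γ = 1/√(0.905751) = 1.051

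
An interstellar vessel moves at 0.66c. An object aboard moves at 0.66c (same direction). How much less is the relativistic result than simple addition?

Classical: u' + v = 0.66 + 0.66 = 1.32c
Relativistic: u = (0.66 + 0.66)/(1 + 0.4356) = 1.32/1.4356 = 0.9195c
Difference: 1.32 - 0.9195 = 0.4005c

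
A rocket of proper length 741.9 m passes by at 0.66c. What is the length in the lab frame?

Proper length L₀ = 741.9 m
γ = 1/√(1 - 0.66²) = 1.331
L = L₀/γ = 741.9/1.331 = 557.4 m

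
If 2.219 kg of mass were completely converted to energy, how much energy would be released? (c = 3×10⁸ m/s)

Using E = mc²:
c² = (3×10⁸)² = 9×10¹⁶ m²/s²
E = 2.219 × 9×10¹⁶ = 1.997×10¹⁷ J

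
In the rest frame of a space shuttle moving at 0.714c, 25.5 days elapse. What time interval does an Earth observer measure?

Proper time Δt₀ = 25.5 days
γ = 1/√(1 - 0.714²) = 1.4283
Δt = γΔt₀ = 1.4283 × 25.5 = 36.42 days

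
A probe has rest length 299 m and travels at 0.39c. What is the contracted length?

Proper length L₀ = 299 m
γ = 1/√(1 - 0.39²) = 1.086
L = L₀/γ = 299/1.086 = 275.3 m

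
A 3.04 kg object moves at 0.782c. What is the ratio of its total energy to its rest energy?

E = γmc², E₀ = mc²
E/E₀ = γ = 1/√(1 - 0.782²) = 1.604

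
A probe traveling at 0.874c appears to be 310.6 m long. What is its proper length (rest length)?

Contracted length L = 310.6 m
γ = 1/√(1 - 0.874²) = 2.058
L₀ = γL = 2.058 × 310.6 = 639.2 m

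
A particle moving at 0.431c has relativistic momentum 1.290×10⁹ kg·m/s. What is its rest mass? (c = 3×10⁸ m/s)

γ = 1/√(1 - 0.431²) = 1.1082
v = 0.431 × 3×10⁸ = 1.293×10⁸ m/s
m = p/(γv) = 1.290×10⁹/(1.1082 × 1.293×10⁸) = 9.003 kg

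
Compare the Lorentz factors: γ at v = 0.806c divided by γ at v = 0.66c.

γ₁ = 1/√(1 - 0.806²) = 1.689
γ₂ = 1/√(1 - 0.66²) = 1.331
γ₁/γ₂ = 1.689/1.331 = 1.269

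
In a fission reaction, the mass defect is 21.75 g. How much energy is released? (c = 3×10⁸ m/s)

Convert mass defect: Δm = 21.75 g = 0.02175 kg
E = Δm·c² = 0.02175 × (3×10⁸)²
= 0.02175 × 9×10¹⁶ = 1.958×10¹⁵ J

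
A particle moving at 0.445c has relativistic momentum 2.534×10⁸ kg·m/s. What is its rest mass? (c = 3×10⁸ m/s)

γ = 1/√(1 - 0.445²) = 1.1167
v = 0.445 × 3×10⁸ = 1.335×10⁸ m/s
m = p/(γv) = 2.534×10⁸/(1.1167 × 1.335×10⁸) = 1.700 kg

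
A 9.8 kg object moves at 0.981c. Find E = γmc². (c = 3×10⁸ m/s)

γ = 1/√(1 - 0.981²) = 5.154
mc² = 9.8 × (3×10⁸)² = 8.820×10¹⁷ J
E = γmc² = 5.154 × 8.820×10¹⁷ = 4.546×10¹⁸ J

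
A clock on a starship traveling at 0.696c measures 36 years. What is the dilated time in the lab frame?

Proper time Δt₀ = 36 years
γ = 1/√(1 - 0.696²) = 1.3927
Δt = γΔt₀ = 1.3927 × 36 = 50.14 years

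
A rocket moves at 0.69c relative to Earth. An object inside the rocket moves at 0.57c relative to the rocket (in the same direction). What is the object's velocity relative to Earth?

u = (u' + v)/(1 + u'v/c²)
Numerator: 0.57 + 0.69 = 1.26
Denominator: 1 + 0.3933 = 1.3933
u = 1.26/1.3933 = 0.9043c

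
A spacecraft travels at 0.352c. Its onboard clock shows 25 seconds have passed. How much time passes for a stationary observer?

Proper time Δt₀ = 25 seconds
γ = 1/√(1 - 0.352²) = 1.0684
Δt = γΔt₀ = 1.0684 × 25 = 26.71 seconds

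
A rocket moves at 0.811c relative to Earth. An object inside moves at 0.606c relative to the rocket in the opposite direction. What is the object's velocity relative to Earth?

Object's velocity in rocket frame is u' = -0.606c
u = (u' + v)/(1 + u'v/c²) = (v - 0.606)/(1 - 0.606·v/c²)
Numerator: 0.811 - 0.606 = 0.205
Denominator: 1 - 0.491466 = 0.508534
u = 0.205/0.508534 = 0.4031c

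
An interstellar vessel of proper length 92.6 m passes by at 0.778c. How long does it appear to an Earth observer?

Proper length L₀ = 92.6 m
γ = 1/√(1 - 0.778²) = 1.5917
L = L₀/γ = 92.6/1.5917 = 58.18 m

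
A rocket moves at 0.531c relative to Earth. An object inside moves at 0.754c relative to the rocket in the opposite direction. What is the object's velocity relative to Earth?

Object's velocity in rocket frame is u' = -0.754c
u = (u' + v)/(1 + u'v/c²) = (v - 0.754)/(1 - 0.754·v/c²)
Numerator: 0.531 - 0.754 = -0.223
Denominator: 1 - 0.400374 = 0.599626
u = -0.223/0.599626 = -0.3719c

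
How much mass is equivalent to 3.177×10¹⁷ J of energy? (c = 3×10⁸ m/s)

From E = mc², we get m = E/c²
c² = (3×10⁸)² = 9×10¹⁶ m²/s²
m = 3.177×10¹⁷ / 9×10¹⁶ = 3.530 kg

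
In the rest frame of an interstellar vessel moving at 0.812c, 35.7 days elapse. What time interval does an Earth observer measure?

Proper time Δt₀ = 35.7 days
γ = 1/√(1 - 0.812²) = 1.71333
Δt = γΔt₀ = 1.71333 × 35.7 = 61.17 days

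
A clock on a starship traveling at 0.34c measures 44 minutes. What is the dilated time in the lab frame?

Proper time Δt₀ = 44 minutes
γ = 1/√(1 - 0.34²) = 1.0633
Δt = γΔt₀ = 1.0633 × 44 = 46.79 minutes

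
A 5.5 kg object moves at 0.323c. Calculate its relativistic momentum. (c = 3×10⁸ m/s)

γ = 1/√(1 - 0.323²) = 1.0566
v = 0.323 × 3×10⁸ = 9.690×10⁷ m/s
p = γmv = 1.0566 × 5.5 × 9.690×10⁷ = 5.631×10⁸ kg·m/s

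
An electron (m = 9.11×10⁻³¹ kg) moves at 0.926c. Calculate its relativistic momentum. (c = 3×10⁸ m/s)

γ = 1/√(1 - 0.926²) = 2.649
v = 0.926 × 3×10⁸ = 2.778×10⁸ m/s
p = γmv = 2.649 × 9.11×10⁻³¹ × 2.778×10⁸ = 6.704×10⁻²² kg·m/s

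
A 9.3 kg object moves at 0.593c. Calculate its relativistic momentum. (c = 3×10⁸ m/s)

γ = 1/√(1 - 0.593²) = 1.242
v = 0.593 × 3×10⁸ = 1.779×10⁸ m/s
p = γmv = 1.242 × 9.3 × 1.779×10⁸ = 2.055×10⁹ kg·m/s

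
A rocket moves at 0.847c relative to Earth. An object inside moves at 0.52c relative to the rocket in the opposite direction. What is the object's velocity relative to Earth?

Object's velocity in rocket frame is u' = -0.52c
u = (u' + v)/(1 + u'v/c²) = (v - 0.52)/(1 - 0.52·v/c²)
Numerator: 0.847 - 0.52 = 0.327
Denominator: 1 - 0.44044 = 0.55956
u = 0.327/0.55956 = 0.5844c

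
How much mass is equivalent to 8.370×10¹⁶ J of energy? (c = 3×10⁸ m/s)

From E = mc², we get m = E/c²
c² = (3×10⁸)² = 9×10¹⁶ m²/s²
m = 8.370×10¹⁶ / 9×10¹⁶ = 0.9300 kg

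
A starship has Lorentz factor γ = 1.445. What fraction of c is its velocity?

From γ = 1/√(1 - v²/c²):
1/γ² = 1/1.445² = 0.4789
v²/c² = 1 - 0.4789 = 0.5211
v/c = √(0.5211) = 0.7219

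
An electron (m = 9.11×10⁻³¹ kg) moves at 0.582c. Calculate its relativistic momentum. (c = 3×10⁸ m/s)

γ = 1/√(1 - 0.582²) = 1.230
v = 0.582 × 3×10⁸ = 1.746×10⁸ m/s
p = γmv = 1.230 × 9.11×10⁻³¹ × 1.746×10⁸ = 1.956×10⁻²² kg·m/s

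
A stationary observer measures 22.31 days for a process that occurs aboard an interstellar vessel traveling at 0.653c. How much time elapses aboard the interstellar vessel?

Dilated time Δt = 22.31 days
γ = 1/√(1 - 0.653²) = 1.320
Δt₀ = Δt/γ = 22.31/1.320 = 16.90 days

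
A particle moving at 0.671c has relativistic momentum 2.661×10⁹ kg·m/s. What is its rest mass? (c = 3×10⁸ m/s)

γ = 1/√(1 - 0.671²) = 1.3487
v = 0.671 × 3×10⁸ = 2.013×10⁸ m/s
m = p/(γv) = 2.661×10⁹/(1.3487 × 2.013×10⁸) = 9.801 kg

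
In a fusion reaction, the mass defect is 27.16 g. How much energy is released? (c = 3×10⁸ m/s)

Convert mass defect: Δm = 27.16 g = 0.02716 kg
E = Δm·c² = 0.02716 × (3×10⁸)²
= 0.02716 × 9×10¹⁶ = 2.444×10¹⁵ J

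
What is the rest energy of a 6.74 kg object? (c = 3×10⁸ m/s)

c² = (3×10⁸)² = 9.000×10¹⁶ m²/s²
E₀ = mc² = 6.74 × 9.000×10¹⁶ = 6.066×10¹⁷ J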